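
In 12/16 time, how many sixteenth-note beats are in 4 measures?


Time signature 12/16: the bottom number 16 means the sixteenth note gets one count
The top number 12 means 12 sixteenth-note beats per measure
Total = 12 × 4 measures
= 48 sixteenth-note beats


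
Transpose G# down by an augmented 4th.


augmented 4th: 4 letter names, 6 semitones
Letter: G - 3 → D
Pitch: G# - 6 semitones, spelled as a D → D
= D


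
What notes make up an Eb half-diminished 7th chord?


Working:
Half-diminished 7th chord = root + minor 3rd + diminished 5th + minor 7th
Seventh chords stack in thirds, so the letter names are E-G-B-D
Root: Eb
Minor 3rd above Eb: Gb
Diminished 5th above Eb: Bbb
Minor 7th above Eb: Db
Chord = Eb Gb Bbb Db


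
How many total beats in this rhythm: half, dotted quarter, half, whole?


Beat values:
  half = 2 beats
  dotted quarter = 1.5 beats
  half = 2 beats
  whole = 4 beats
Sum = 2 + 1.5 + 2 + 4
= 9.5 beats


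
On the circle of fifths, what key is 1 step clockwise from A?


Reasoning:
Each clockwise step on the circle of fifths moves up a perfect 5th
From A: A → E
= E


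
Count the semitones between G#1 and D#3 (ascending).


Absolute semitone position = octave×12 + chromatic position
G#1: 1×12 + 8 = 20
D#3: 3×12 + 3 = 39
Difference = 39 - 20 = 19
= 19 semitones


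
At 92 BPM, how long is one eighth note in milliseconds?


Solution.
One quarter-note beat = 60000 / BPM = 60000 / 92 ms
Eighth note = 1/2 × quarter note
Duration = 1/2 × 60000 / 92 = 30000 / 92
= 326.1 ms


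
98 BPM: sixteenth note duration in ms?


Step by step:
One quarter-note beat = 60000 / BPM = 60000 / 98 ms
Sixteenth note = 1/4 × quarter note
Duration = 1/4 × 60000 / 98 = 15000 / 98
= 153.1 ms


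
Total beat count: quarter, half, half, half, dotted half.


Let's work it out.
Beat values:
  quarter = 1 beat
  half = 2 beats
  half = 2 beats
  half = 2 beats
  dotted half = 3 beats
Sum = 1 + 2 + 2 + 2 + 3
= 10 beats


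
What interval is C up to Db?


Reasoning:
Letter names: C → D spans 2 letter names → a 2nd
Semitones: C → Db = 1 half-step
A 2nd of 1 semitone is a minor 2nd
= minor 2nd


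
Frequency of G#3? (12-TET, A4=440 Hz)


f = 440 × 2^(n/12) where n = semitones from A4
G#3: -13 semitones from A4
f = 440 × 2^(-13/12)
f = 207.65 Hz


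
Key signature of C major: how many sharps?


Step by step:
Sharp major keys follow the circle of fifths: C(0), G(1), D(2), A(3), E(4), B(5), F#(6), C#(7)
C major has 0 sharps
= 0 sharps


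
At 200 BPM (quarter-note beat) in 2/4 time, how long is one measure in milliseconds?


Solution.
Quarter-note beat duration = 60000 / 200 ms
Beats per measure (2/4) = 2
One measure = 2 × 60000 / 200 = 120000 / 200 ms
= 600.0 ms


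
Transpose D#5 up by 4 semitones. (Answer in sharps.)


Step by step:
D#5: chromatic position 3 in octave 5 → absolute = 5×12 + 3 = 63
Transpose up 4: 63 + 4 = 67
67 = 5×12 + 7 → G in octave 5
Result = G5


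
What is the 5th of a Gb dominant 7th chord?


Step by step:
Dominant 7th chord = root + major 3rd + perfect 5th + minor 7th
Seventh chords stack in thirds, so the letter names are G-B-D-F
Root: Gb
Major 3rd above Gb: Bb
Perfect 5th above Gb: Db
Minor 7th above Gb: Fb
The 5th = Db


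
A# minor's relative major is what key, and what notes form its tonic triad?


Let's work it out.
The relative major shares the key signature and is a minor 3rd above the minor tonic
A minor 3rd above A# is C#
→ relative major of A# minor is C# major
Tonic triad of C# major = root + major 3rd + perfect 5th = C# E# G#
= C# major; triad = C# E# G#


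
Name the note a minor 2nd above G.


A 2nd spans 2 letter names, so from G we land on A
A minor 2nd = 1 semitone above G
Spell A at that pitch: Ab
= Ab


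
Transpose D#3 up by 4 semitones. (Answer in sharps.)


Solution.
D#3: chromatic position 3 in octave 3 → absolute = 3×12 + 3 = 39
Transpose up 4: 39 + 4 = 43
43 = 3×12 + 7 → G in octave 3
Result = G3


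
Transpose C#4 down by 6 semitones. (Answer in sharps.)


Working:
C#4: chromatic position 1 in octave 4 → absolute = 4×12 + 1 = 49
Transpose down 6: 49 - 6 = 43
43 = 3×12 + 7 → G in octave 3
Result = G3


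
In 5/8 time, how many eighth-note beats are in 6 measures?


Time signature 5/8: the bottom number 8 means the eighth note gets one count
The top number 5 means 5 eighth-note beats per measure
Total = 5 × 6 measures
= 30 eighth-note beats


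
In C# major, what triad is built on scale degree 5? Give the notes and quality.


Reasoning:
C# major scale: C# D# E# F# G# A# B#
Diatonic triad on degree 5 stacks scale notes 5, 7, 2: G# B# D#
G#→B# = 4 semitones; G#→D# = 7 semitones → major triad
= G# B# D# (major)


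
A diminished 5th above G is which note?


Solution.
A 5th spans 5 letter names, so from G we land on D
A diminished 5th = 6 semitones above G
Spell D at that pitch: Db
= Db


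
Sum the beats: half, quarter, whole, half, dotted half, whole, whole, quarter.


Step by step:
Beat values:
  half = 2 beats
  quarter = 1 beat
  whole = 4 beats
  half = 2 beats
  dotted half = 3 beats
  whole = 4 beats
  whole = 4 beats
  quarter = 1 beat
Sum = 2 + 1 + 4 + 2 + 3 + 4 + 4 + 1
= 21 beats


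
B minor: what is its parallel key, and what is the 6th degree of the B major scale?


Working:
Parallel keys share the same tonic but differ in mode
B minor → parallel is B major
B major scale: B C# D# E F# G# A#
= B major; 6th degree = G#


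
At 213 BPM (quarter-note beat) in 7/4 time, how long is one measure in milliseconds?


Quarter-note beat duration = 60000 / 213 ms
Beats per measure (7/4) = 7
One measure = 7 × 60000 / 213 = 420000 / 213 ms
= 1971.8 ms


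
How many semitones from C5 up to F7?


Working:
Absolute semitone position = octave×12 + chromatic position
C5: 5×12 + 0 = 60
F7: 7×12 + 5 = 89
Difference = 89 - 60 = 29
= 29 semitones


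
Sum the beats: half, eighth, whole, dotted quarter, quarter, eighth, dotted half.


Reasoning:
Beat values:
  half = 2 beats
  eighth = 0.5 beats
  whole = 4 beats
  dotted quarter = 1.5 beats
  quarter = 1 beat
  eighth = 0.5 beats
  dotted half = 3 beats
Sum = 2 + 0.5 + 4 + 1.5 + 1 + 0.5 + 3
= 12.5 beats


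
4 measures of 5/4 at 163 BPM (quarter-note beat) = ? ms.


Quarter-note beat duration = 60000 / 163 ms
Beats per measure (5/4) = 5
One measure = 5 × 60000 / 163 = 300000 / 163 ms
4 measures = 4 × 300000 / 163 = 1200000 / 163
= 7362.0 ms


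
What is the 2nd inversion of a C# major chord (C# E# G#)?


Root position: C# E# G#
2nd inversion: move root and 3rd up an octave
Bass note: G#
Notes (bottom to top) = G# C# E#


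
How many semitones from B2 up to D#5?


Step by step:
Absolute semitone position = octave×12 + chromatic position
B2: 2×12 + 11 = 35
D#5: 5×12 + 3 = 63
Difference = 63 - 35 = 28
= 28 semitones


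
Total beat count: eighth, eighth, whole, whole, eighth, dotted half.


Working:
Beat values:
  eighth = 0.5 beats
  eighth = 0.5 beats
  whole = 4 beats
  whole = 4 beats
  eighth = 0.5 beats
  dotted half = 3 beats
Sum = 0.5 + 0.5 + 4 + 4 + 0.5 + 3
= 12.5 beats


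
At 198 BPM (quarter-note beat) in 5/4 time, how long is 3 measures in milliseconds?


Reasoning:
Quarter-note beat duration = 60000 / 198 ms
Beats per measure (5/4) = 5
One measure = 5 × 60000 / 198 = 300000 / 198 ms
3 measures = 3 × 300000 / 198 = 900000 / 198
= 4545.5 ms


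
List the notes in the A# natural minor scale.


Let's work it out.
Natural minor scale pattern: W-H-W-W-H-W-W (2-1-2-2-1-2-2 semitones)
Starting from A#:
  A# + 2 semitones → B#
  B# + 1 semitone → C#
  C# + 2 semitones → D#
  D# + 2 semitones → E#
  E# + 1 semitone → F#
  F# + 2 semitones → G#
  G# + 2 semitones → A#
Scale = A# B# C# D# E# F# G#


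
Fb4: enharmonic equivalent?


Reasoning:
Enharmonic notes sound the same pitch but are spelled with different letter names
Fb and E name the same pitch class
= E4


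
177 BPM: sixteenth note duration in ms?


One quarter-note beat = 60000 / BPM = 60000 / 177 ms
Sixteenth note = 1/4 × quarter note
Duration = 1/4 × 60000 / 177 = 15000 / 177
= 84.7 ms


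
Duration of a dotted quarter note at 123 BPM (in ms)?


Working:
One quarter-note beat = 60000 / BPM = 60000 / 123 ms
Dotted quarter note = 3/2 × quarter note
Duration = 3/2 × 60000 / 123 = 90000 / 123
= 731.7 ms


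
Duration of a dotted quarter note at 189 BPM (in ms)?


Let's work it out.
One quarter-note beat = 60000 / BPM = 60000 / 189 ms
Dotted quarter note = 3/2 × quarter note
Duration = 3/2 × 60000 / 189 = 90000 / 189
= 476.2 ms


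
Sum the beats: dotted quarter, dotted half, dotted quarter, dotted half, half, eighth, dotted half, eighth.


Reasoning:
Beat values:
  dotted quarter = 1.5 beats
  dotted half = 3 beats
  dotted quarter = 1.5 beats
  dotted half = 3 beats
  half = 2 beats
  eighth = 0.5 beats
  dotted half = 3 beats
  eighth = 0.5 beats
Sum = 1.5 + 3 + 1.5 + 3 + 2 + 0.5 + 3 + 0.5
= 15 beats


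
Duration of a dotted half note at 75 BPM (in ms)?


Solution.
One quarter-note beat = 60000 / BPM = 60000 / 75 ms
Dotted half note = 3 × quarter note
Duration = 3 × 60000 / 75 = 180000 / 75
= 2400.0 ms


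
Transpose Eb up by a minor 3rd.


minor 3rd: 3 letter names, 3 semitones
Letter: E + 2 → G
Pitch: Eb + 3 semitones, spelled as a G → Gb
= Gb


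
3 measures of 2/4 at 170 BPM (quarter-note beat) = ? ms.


Quarter-note beat duration = 60000 / 170 ms
Beats per measure (2/4) = 2
One measure = 2 × 60000 / 170 = 120000 / 170 ms
3 measures = 3 × 120000 / 170 = 360000 / 170
= 2117.6 ms


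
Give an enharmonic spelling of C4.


Enharmonic notes sound the same pitch but are spelled with different letter names
C and B# name the same pitch class
Octave numbers change at C, so C4 = B#3
= B#3


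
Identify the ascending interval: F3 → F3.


Reasoning:
Letter names: F → F spans 1 letter name → a unison
Semitones: F3 → F3 = 0 half-steps
A unison of 0 semitones is a perfect unison
= perfect unison


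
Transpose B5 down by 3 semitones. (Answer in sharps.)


Step by step:
B5: chromatic position 11 in octave 5 → absolute = 5×12 + 11 = 71
Transpose down 3: 71 - 3 = 68
68 = 5×12 + 8 → G# in octave 5
Result = G#5


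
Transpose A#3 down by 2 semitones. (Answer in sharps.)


Let's work it out.
A#3: chromatic position 10 in octave 3 → absolute = 3×12 + 10 = 46
Transpose down 2: 46 - 2 = 44
44 = 3×12 + 8 → G# in octave 3
Result = G#3


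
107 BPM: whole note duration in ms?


One quarter-note beat = 60000 / BPM = 60000 / 107 ms
Whole note = 4 × quarter note
Duration = 4 × 60000 / 107 = 240000 / 107
= 2243.0 ms


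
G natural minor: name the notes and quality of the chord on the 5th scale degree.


Working:
G natural minor scale: G A Bb C D Eb F
Diatonic triad on degree 5 stacks scale notes 5, 7, 2: D F A
D→F = 3 semitones; D→A = 7 semitones → minor triad
= D F A (minor)


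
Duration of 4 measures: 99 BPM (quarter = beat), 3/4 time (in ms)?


Step by step:
Quarter-note beat duration = 60000 / 99 ms
Beats per measure (3/4) = 3
One measure = 3 × 60000 / 99 = 180000 / 99 ms
4 measures = 4 × 180000 / 99 = 720000 / 99
= 7272.7 ms


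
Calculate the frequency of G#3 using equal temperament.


f = 440 × 2^(n/12) where n = semitones from A4
G#3: -13 semitones from A4
f = 440 × 2^(-13/12)
f = 207.65 Hz


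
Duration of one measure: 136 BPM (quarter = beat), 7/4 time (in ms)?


Quarter-note beat duration = 60000 / 136 ms
Beats per measure (7/4) = 7
One measure = 7 × 60000 / 136 = 420000 / 136 ms
= 3088.2 ms


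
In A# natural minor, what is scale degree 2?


Let's work it out.
Natural minor scale pattern: W-H-W-W-H-W-W (2-1-2-2-1-2-2 semitones)
Starting from A#:
  A# + 2 semitones → B#
  B# + 1 semitone → C#
  C# + 2 semitones → D#
  D# + 2 semitones → E#
  E# + 1 semitone → F#
  F# + 2 semitones → G#
  G# + 2 semitones → A#
Scale: A# B# C# D# E# F# G#
Degree 2 = B#


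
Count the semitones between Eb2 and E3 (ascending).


Reasoning:
Absolute semitone position = octave×12 + chromatic position
Eb2: 2×12 + 3 = 27
E3: 3×12 + 4 = 40
Difference = 40 - 27 = 13
= 13 semitones


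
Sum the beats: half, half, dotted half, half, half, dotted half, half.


Reasoning:
Beat values:
  half = 2 beats
  half = 2 beats
  dotted half = 3 beats
  half = 2 beats
  half = 2 beats
  dotted half = 3 beats
  half = 2 beats
Sum = 2 + 2 + 3 + 2 + 2 + 3 + 2
= 16 beats


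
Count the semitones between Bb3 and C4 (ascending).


Absolute semitone position = octave×12 + chromatic position
Bb3: 3×12 + 10 = 46
C4: 4×12 + 0 = 48
Difference = 48 - 46 = 2
= 2 semitones


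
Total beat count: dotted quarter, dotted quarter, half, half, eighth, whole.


Beat values:
  dotted quarter = 1.5 beats
  dotted quarter = 1.5 beats
  half = 2 beats
  half = 2 beats
  eighth = 0.5 beats
  whole = 4 beats
Sum = 1.5 + 1.5 + 2 + 2 + 0.5 + 4
= 11.5 beats


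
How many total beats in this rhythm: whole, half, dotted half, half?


Beat values:
  whole = 4 beats
  half = 2 beats
  dotted half = 3 beats
  half = 2 beats
Sum = 4 + 2 + 3 + 2
= 11 beats


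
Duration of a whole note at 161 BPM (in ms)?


Working:
One quarter-note beat = 60000 / BPM = 60000 / 161 ms
Whole note = 4 × quarter note
Duration = 4 × 60000 / 161 = 240000 / 161
= 1490.7 ms


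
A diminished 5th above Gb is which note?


Reasoning:
A 5th spans 5 letter names, so from G we land on D
A diminished 5th = 6 semitones above Gb
Spell D at that pitch: Dbb
= Dbb


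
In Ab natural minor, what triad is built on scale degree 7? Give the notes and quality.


Working:
Ab natural minor scale: Ab Bb Cb Db Eb Fb Gb
Diatonic triad on degree 7 stacks scale notes 7, 2, 4: Gb Bb Db
Gb→Bb = 4 semitones; Gb→Db = 7 semitones → major triad
= Gb Bb Db (major)


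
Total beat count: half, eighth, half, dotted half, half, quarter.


Step by step:
Beat values:
  half = 2 beats
  eighth = 0.5 beats
  half = 2 beats
  dotted half = 3 beats
  half = 2 beats
  quarter = 1 beat
Sum = 2 + 0.5 + 2 + 3 + 2 + 1
= 10.5 beats


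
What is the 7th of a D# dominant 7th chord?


Working:
Dominant 7th chord = root + major 3rd + perfect 5th + minor 7th
Seventh chords stack in thirds, so the letter names are D-F-A-C
Root: D#
Major 3rd above D#: F##
Perfect 5th above D#: A#
Minor 7th above D#: C#
The 7th = C#


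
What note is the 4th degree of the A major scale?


Working:
Major scale pattern: W-W-H-W-W-W-H (2-2-1-2-2-2-1 semitones)
Starting from A:
  A + 2 semitones → B
  B + 2 semitones → C#
  C# + 1 semitone → D
  D + 2 semitones → E
  E + 2 semitones → F#
  F# + 2 semitones → G#
  G# + 1 semitone → A
Scale: A B C# D E F# G#
Degree 4 = D


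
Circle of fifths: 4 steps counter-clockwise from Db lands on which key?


Step by step:
Each counter-clockwise step moves down a perfect 5th (= up a perfect 4th)
From Db: Db → F#/Gb → B → E → A
= A


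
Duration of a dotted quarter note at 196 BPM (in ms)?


Reasoning:
One quarter-note beat = 60000 / BPM = 60000 / 196 ms
Dotted quarter note = 3/2 × quarter note
Duration = 3/2 × 60000 / 196 = 90000 / 196
= 459.2 ms


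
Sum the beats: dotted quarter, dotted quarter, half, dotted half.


Reasoning:
Beat values:
  dotted quarter = 1.5 beats
  dotted quarter = 1.5 beats
  half = 2 beats
  dotted half = 3 beats
Sum = 1.5 + 1.5 + 2 + 3
= 8 beats


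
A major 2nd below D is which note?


Let's work it out.
A 2nd spans 2 letter names, so from D we land on C
A major 2nd = 2 semitones below D
Spell C at that pitch: C
= C


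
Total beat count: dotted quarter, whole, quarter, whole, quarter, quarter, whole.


Working:
Beat values:
  dotted quarter = 1.5 beats
  whole = 4 beats
  quarter = 1 beat
  whole = 4 beats
  quarter = 1 beat
  quarter = 1 beat
  whole = 4 beats
Sum = 1.5 + 4 + 1 + 4 + 1 + 1 + 4
= 16.5 beats


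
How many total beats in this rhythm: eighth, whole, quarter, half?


Solution.
Beat values:
  eighth = 0.5 beats
  whole = 4 beats
  quarter = 1 beat
  half = 2 beats
Sum = 0.5 + 4 + 1 + 2
= 7.5 beats


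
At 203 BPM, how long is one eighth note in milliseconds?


Working:
One quarter-note beat = 60000 / BPM = 60000 / 203 ms
Eighth note = 1/2 × quarter note
Duration = 1/2 × 60000 / 203 = 30000 / 203
= 147.8 ms


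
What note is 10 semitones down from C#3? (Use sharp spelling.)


Solution.
C#3: chromatic position 1 in octave 3 → absolute = 3×12 + 1 = 37
Transpose down 10: 37 - 10 = 27
27 = 2×12 + 3 → D# in octave 2
Result = D#2


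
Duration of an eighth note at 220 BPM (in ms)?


Let's work it out.
One quarter-note beat = 60000 / BPM = 60000 / 220 ms
Eighth note = 1/2 × quarter note
Duration = 1/2 × 60000 / 220 = 30000 / 220
= 136.4 ms


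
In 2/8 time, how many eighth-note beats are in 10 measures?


Time signature 2/8: the bottom number 8 means the eighth note gets one count
The top number 2 means 2 eighth-note beats per measure
Total = 2 × 10 measures
= 20 eighth-note beats


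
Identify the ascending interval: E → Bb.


Solution.
Letter names: E → B spans 5 letter names → a 5th
Semitones: E → Bb = 6 half-steps
A 5th of 6 semitones is a diminished 5th
= diminished 5th


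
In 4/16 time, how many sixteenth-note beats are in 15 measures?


Step by step:
Time signature 4/16: the bottom number 16 means the sixteenth note gets one count
The top number 4 means 4 sixteenth-note beats per measure
Total = 4 × 15 measures
= 60 sixteenth-note beats


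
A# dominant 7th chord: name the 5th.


Let's work it out.
Dominant 7th chord = root + major 3rd + perfect 5th + minor 7th
Seventh chords stack in thirds, so the letter names are A-C-E-G
Root: A#
Major 3rd above A#: C##
Perfect 5th above A#: E#
Minor 7th above A#: G#
The 5th = E#


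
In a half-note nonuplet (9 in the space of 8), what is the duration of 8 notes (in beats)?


Reasoning:
Nonuplet: 9 notes occupy the space of 8 half notes
Space = 8 × 2 = 16 beats
Each nonuplet note = 16 / 9 = 16/9 beats
8 notes = 8 × 16/9 = 128/9
= 128/9 beats


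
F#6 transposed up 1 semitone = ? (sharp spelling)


Step by step:
F#6: chromatic position 6 in octave 6 → absolute = 6×12 + 6 = 78
Transpose up 1: 78 + 1 = 79
79 = 6×12 + 7 → G in octave 6
Result = G6


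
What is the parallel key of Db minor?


Working:
Parallel keys share the same tonic but differ in mode
Db minor → parallel is Db major
= Db major


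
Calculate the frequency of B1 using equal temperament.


Solution.
f = 440 × 2^(n/12) where n = semitones from A4
B1: -34 semitones from A4
f = 440 × 2^(-34/12)
f = 61.74 Hz


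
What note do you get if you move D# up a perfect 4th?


Reasoning:
perfect 4th: 4 letter names, 5 semitones
Letter: D + 3 → G
Pitch: D# + 5 semitones, spelled as a G → G#
= G#


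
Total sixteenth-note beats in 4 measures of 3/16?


Solution.
Time signature 3/16: the bottom number 16 means the sixteenth note gets one count
The top number 3 means 3 sixteenth-note beats per measure
Total = 3 × 4 measures
= 12 sixteenth-note beats


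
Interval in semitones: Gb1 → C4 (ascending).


Step by step:
Absolute semitone position = octave×12 + chromatic position
Gb1: 1×12 + 6 = 18
C4: 4×12 + 0 = 48
Difference = 48 - 18 = 30
= 30 semitones


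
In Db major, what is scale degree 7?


Major scale pattern: W-W-H-W-W-W-H (2-2-1-2-2-2-1 semitones)
Starting from Db:
  Db + 2 semitones → Eb
  Eb + 2 semitones → F
  F + 1 semitone → Gb
  Gb + 2 semitones → Ab
  Ab + 2 semitones → Bb
  Bb + 2 semitones → C
  C + 1 semitone → Db
Scale: Db Eb F Gb Ab Bb C
Degree 7 = C


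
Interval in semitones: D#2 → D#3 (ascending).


Solution.
Absolute semitone position = octave×12 + chromatic position
D#2: 2×12 + 3 = 27
D#3: 3×12 + 3 = 39
Difference = 39 - 27 = 12
= 12 semitones


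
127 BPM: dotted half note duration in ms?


Solution.
One quarter-note beat = 60000 / BPM = 60000 / 127 ms
Dotted half note = 3 × quarter note
Duration = 3 × 60000 / 127 = 180000 / 127
= 1417.3 ms


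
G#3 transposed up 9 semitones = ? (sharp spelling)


Solution.
G#3: chromatic position 8 in octave 3 → absolute = 3×12 + 8 = 44
Transpose up 9: 44 + 9 = 53
53 = 4×12 + 5 → F in octave 4
Result = F4


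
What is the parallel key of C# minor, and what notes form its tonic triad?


Reasoning:
Parallel keys share the same tonic but differ in mode
C# minor → parallel is C# major
Tonic triad of C# major = C# E# G#
= C# major; triad = C# E# G#


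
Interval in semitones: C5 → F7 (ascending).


Working:
Absolute semitone position = octave×12 + chromatic position
C5: 5×12 + 0 = 60
F7: 7×12 + 5 = 89
Difference = 89 - 60 = 29
= 29 semitones


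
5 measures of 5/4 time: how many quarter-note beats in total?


Time signature 5/4: the bottom number 4 means the quarter note gets one count
The top number 5 means 5 quarter-note beats per measure
Total = 5 × 5 measures
= 25 quarter-note beats


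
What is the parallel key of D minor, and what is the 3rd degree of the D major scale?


Step by step:
Parallel keys share the same tonic but differ in mode
D minor → parallel is D major
D major scale: D E F# G A B C#
= D major; 3rd degree = F#


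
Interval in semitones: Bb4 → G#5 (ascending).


Absolute semitone position = octave×12 + chromatic position
Bb4: 4×12 + 10 = 58
G#5: 5×12 + 8 = 68
Difference = 68 - 58 = 10
= 10 semitones


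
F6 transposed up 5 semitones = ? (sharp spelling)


Solution.
F6: chromatic position 5 in octave 6 → absolute = 6×12 + 5 = 77
Transpose up 5: 77 + 5 = 82
82 = 6×12 + 10 → A# in octave 6
Result = A#6


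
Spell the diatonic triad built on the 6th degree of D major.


Step by step:
D major scale: D E F# G A B C#
Diatonic triad on degree 6 stacks scale notes 6, 1, 3: B D F#
B→D = 3 semitones; B→F# = 7 semitones → minor triad
= B D F# (minor)


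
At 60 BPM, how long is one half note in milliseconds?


One quarter-note beat = 60000 / BPM = 60000 / 60 ms
Half note = 2 × quarter note
Duration = 2 × 60000 / 60 = 120000 / 60
= 2000.0 ms


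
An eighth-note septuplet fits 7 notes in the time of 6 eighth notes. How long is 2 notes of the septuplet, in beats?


Solution.
Septuplet: 7 notes occupy the space of 6 eighth notes
Space = 6 × 1/2 = 3 beats
Each septuplet note = 3 / 7 = 3/7 beats
2 notes = 2 × 3/7 = 6/7
= 6/7 beats


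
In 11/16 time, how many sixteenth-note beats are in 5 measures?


Time signature 11/16: the bottom number 16 means the sixteenth note gets one count
The top number 11 means 11 sixteenth-note beats per measure
Total = 11 × 5 measures
= 55 sixteenth-note beats


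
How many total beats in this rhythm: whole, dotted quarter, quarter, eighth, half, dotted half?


Solution.
Beat values:
  whole = 4 beats
  dotted quarter = 1.5 beats
  quarter = 1 beat
  eighth = 0.5 beats
  half = 2 beats
  dotted half = 3 beats
Sum = 4 + 1.5 + 1 + 0.5 + 2 + 3
= 12 beats


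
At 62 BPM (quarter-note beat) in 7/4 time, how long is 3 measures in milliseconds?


Quarter-note beat duration = 60000 / 62 ms
Beats per measure (7/4) = 7
One measure = 7 × 60000 / 62 = 420000 / 62 ms
3 measures = 3 × 420000 / 62 = 1260000 / 62
= 20322.6 ms


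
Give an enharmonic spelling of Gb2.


Solution.
Enharmonic notes sound the same pitch but are spelled with different letter names
Gb and F# name the same pitch class
= F#2


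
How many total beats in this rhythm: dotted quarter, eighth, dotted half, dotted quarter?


Step by step:
Beat values:
  dotted quarter = 1.5 beats
  eighth = 0.5 beats
  dotted half = 3 beats
  dotted quarter = 1.5 beats
Sum = 1.5 + 0.5 + 3 + 1.5
= 6.5 beats


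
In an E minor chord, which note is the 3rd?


Reasoning:
Minor triad = root + minor 3rd (3 semitones) + perfect 5th (7 semitones)
A triad on E stacks thirds, so the chord tones use letter names E-G-B
Root: E
Minor 3rd above E: G
Perfect 5th above E: B
The 3rd = G


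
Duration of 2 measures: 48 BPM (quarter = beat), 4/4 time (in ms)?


Quarter-note beat duration = 60000 / 48 ms
Beats per measure (4/4) = 4
One measure = 4 × 60000 / 48 = 240000 / 48 ms
2 measures = 2 × 240000 / 48 = 480000 / 48
= 10000.0 ms


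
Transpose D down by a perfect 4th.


Let's work it out.
perfect 4th: 4 letter names, 5 semitones
Letter: D - 3 → A
Pitch: D - 5 semitones, spelled as an A → A
= A


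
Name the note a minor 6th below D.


A 6th spans 6 letter names, so from D we land on F
A minor 6th = 8 semitones below D
Spell F at that pitch: F#
= F#


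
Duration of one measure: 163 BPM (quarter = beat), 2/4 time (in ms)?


Solution.
Quarter-note beat duration = 60000 / 163 ms
Beats per measure (2/4) = 2
One measure = 2 × 60000 / 163 = 120000 / 163 ms
= 736.2 ms


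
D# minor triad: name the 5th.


Working:
Minor triad = root + minor 3rd (3 semitones) + perfect 5th (7 semitones)
A triad on D# stacks thirds, so the chord tones use letter names D-F-A
Root: D#
Minor 3rd above D#: F#
Perfect 5th above D#: A#
The 5th = A#


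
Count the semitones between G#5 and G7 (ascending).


Absolute semitone position = octave×12 + chromatic position
G#5: 5×12 + 8 = 68
G7: 7×12 + 7 = 91
Difference = 91 - 68 = 23
= 23 semitones


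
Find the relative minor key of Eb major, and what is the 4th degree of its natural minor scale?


Reasoning:
The relative minor shares the major's key signature and starts on its 6th degree
6th degree = a major 6th above the tonic; a major 6th above Eb is C
→ relative minor of Eb major is C minor
C natural minor scale: C D Eb F G Ab Bb
= C minor; 4th degree = F


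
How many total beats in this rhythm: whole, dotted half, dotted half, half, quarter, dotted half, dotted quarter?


Beat values:
  whole = 4 beats
  dotted half = 3 beats
  dotted half = 3 beats
  half = 2 beats
  quarter = 1 beat
  dotted half = 3 beats
  dotted quarter = 1.5 beats
Sum = 4 + 3 + 3 + 2 + 1 + 3 + 1.5
= 17.5 beats


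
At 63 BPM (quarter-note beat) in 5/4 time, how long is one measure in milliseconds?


Quarter-note beat duration = 60000 / 63 ms
Beats per measure (5/4) = 5
One measure = 5 × 60000 / 63 = 300000 / 63 ms
= 4761.9 ms


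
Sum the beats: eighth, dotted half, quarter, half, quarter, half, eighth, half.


Working:
Beat values:
  eighth = 0.5 beats
  dotted half = 3 beats
  quarter = 1 beat
  half = 2 beats
  quarter = 1 beat
  half = 2 beats
  eighth = 0.5 beats
  half = 2 beats
Sum = 0.5 + 3 + 1 + 2 + 1 + 2 + 0.5 + 2
= 12 beats


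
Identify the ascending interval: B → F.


Reasoning:
Letter names: B → F spans 5 letter names → a 5th
Semitones: B → F = 6 half-steps
A 5th of 6 semitones is a diminished 5th
= diminished 5th


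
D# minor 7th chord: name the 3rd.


Minor 7th chord = root + minor 3rd + perfect 5th + minor 7th
Seventh chords stack in thirds, so the letter names are D-F-A-C
Root: D#
Minor 3rd above D#: F#
Perfect 5th above D#: A#
Minor 7th above D#: C#
The 3rd = F#


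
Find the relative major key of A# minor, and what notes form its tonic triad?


Let's work it out.
The relative major shares the key signature and is a minor 3rd above the minor tonic
A minor 3rd above A# is C#
→ relative major of A# minor is C# major
Tonic triad of C# major = root + major 3rd + perfect 5th = C# E# G#
= C# major; triad = C# E# G#


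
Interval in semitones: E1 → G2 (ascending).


Solution.
Absolute semitone position = octave×12 + chromatic position
E1: 1×12 + 4 = 16
G2: 2×12 + 7 = 31
Difference = 31 - 16 = 15
= 15 semitones


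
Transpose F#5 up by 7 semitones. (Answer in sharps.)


F#5: chromatic position 6 in octave 5 → absolute = 5×12 + 6 = 66
Transpose up 7: 66 + 7 = 73
73 = 6×12 + 1 → C# in octave 6
Result = C#6


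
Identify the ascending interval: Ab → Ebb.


Working:
Letter names: A → E spans 5 letter names → a 5th
Semitones: Ab → Ebb = 6 half-steps
A 5th of 6 semitones is a diminished 5th
= diminished 5th


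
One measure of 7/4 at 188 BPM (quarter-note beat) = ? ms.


Solution.
Quarter-note beat duration = 60000 / 188 ms
Beats per measure (7/4) = 7
One measure = 7 × 60000 / 188 = 420000 / 188 ms
= 2234.0 ms


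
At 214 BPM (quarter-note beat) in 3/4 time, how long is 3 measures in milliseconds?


Reasoning:
Quarter-note beat duration = 60000 / 214 ms
Beats per measure (3/4) = 3
One measure = 3 × 60000 / 214 = 180000 / 214 ms
3 measures = 3 × 180000 / 214 = 540000 / 214
= 2523.4 ms


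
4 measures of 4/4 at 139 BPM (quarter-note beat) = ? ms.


Reasoning:
Quarter-note beat duration = 60000 / 139 ms
Beats per measure (4/4) = 4
One measure = 4 × 60000 / 139 = 240000 / 139 ms
4 measures = 4 × 240000 / 139 = 960000 / 139
= 6906.5 ms


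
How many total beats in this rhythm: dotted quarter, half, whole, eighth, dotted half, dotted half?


Beat values:
  dotted quarter = 1.5 beats
  half = 2 beats
  whole = 4 beats
  eighth = 0.5 beats
  dotted half = 3 beats
  dotted half = 3 beats
Sum = 1.5 + 2 + 4 + 0.5 + 3 + 3
= 14 beats


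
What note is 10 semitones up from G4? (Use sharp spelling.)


Working:
G4: chromatic position 7 in octave 4 → absolute = 4×12 + 7 = 55
Transpose up 10: 55 + 10 = 65
65 = 5×12 + 5 → F in octave 5
Result = F5


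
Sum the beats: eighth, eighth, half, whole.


Working:
Beat values:
  eighth = 0.5 beats
  eighth = 0.5 beats
  half = 2 beats
  whole = 4 beats
Sum = 0.5 + 0.5 + 2 + 4
= 7 beats


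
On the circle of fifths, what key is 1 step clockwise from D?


Step by step:
Each clockwise step on the circle of fifths moves up a perfect 5th
From D: D → A
= A


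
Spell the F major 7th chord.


Let's work it out.
Major 7th chord = root + major 3rd + perfect 5th + major 7th
Seventh chords stack in thirds, so the letter names are F-A-C-E
Root: F
Major 3rd above F: A
Perfect 5th above F: C
Major 7th above F: E
Chord = F A C E


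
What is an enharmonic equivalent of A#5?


Enharmonic notes sound the same pitch but are spelled with different letter names
A# and Bb name the same pitch class
= Bb5


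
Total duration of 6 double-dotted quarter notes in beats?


Reasoning:
Base quarter note = 1 beat
Dot 1 adds half the previous value: +1/2
Dot 2 adds half the previous value: +1/4
One double-dotted quarter = 1 + 1/2 + 1/4 = 7/4
6 of them = 6 × 7/4 = 21/2
= 21/2 beats


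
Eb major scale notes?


Working:
Major scale pattern: W-W-H-W-W-W-H (2-2-1-2-2-2-1 semitones)
Starting from Eb:
  Eb + 2 semitones → F
  F + 2 semitones → G
  G + 1 semitone → Ab
  Ab + 2 semitones → Bb
  Bb + 2 semitones → C
  C + 2 semitones → D
  D + 1 semitone → Eb
Scale = Eb F G Ab Bb C D


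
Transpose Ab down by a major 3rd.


Working:
major 3rd: 3 letter names, 4 semitones
Letter: A - 2 → F
Pitch: Ab - 4 semitones, spelled as an F → Fb
= Fb


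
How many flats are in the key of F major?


Flat major keys: C(0), F(1), Bb(2), Eb(3), Ab(4), Db(5), Gb(6), Cb(7)
F major has 1 flat
Order of flats: Bb Eb Ab Db Gb Cb Fb → first 1: Bb
= 1 flat


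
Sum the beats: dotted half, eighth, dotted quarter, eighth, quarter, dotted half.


Let's work it out.
Beat values:
  dotted half = 3 beats
  eighth = 0.5 beats
  dotted quarter = 1.5 beats
  eighth = 0.5 beats
  quarter = 1 beat
  dotted half = 3 beats
Sum = 3 + 0.5 + 1.5 + 0.5 + 1 + 3
= 9.5 beats


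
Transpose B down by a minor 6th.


Reasoning:
minor 6th: 6 letter names, 8 semitones
Letter: B - 5 → D
Pitch: B - 8 semitones, spelled as a D → D#
= D#


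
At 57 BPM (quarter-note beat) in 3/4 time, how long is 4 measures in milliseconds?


Quarter-note beat duration = 60000 / 57 ms
Beats per measure (3/4) = 3
One measure = 3 × 60000 / 57 = 180000 / 57 ms
4 measures = 4 × 180000 / 57 = 720000 / 57
= 12631.6 ms


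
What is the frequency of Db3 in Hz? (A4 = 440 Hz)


f = 440 × 2^(n/12) where n = semitones from A4
Db3: -20 semitones from A4
f = 440 × 2^(-20/12)
f = 138.59 Hz


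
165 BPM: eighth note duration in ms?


One quarter-note beat = 60000 / BPM = 60000 / 165 ms
Eighth note = 1/2 × quarter note
Duration = 1/2 × 60000 / 165 = 30000 / 165
= 181.8 ms


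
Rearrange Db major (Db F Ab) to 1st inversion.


Root position: Db F Ab
1st inversion: move root up an octave
Bass note: F
Notes (bottom to top) = F Ab Db


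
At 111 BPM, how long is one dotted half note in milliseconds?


One quarter-note beat = 60000 / BPM = 60000 / 111 ms
Dotted half note = 3 × quarter note
Duration = 3 × 60000 / 111 = 180000 / 111
= 1621.6 ms


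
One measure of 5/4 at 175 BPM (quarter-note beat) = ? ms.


Reasoning:
Quarter-note beat duration = 60000 / 175 ms
Beats per measure (5/4) = 5
One measure = 5 × 60000 / 175 = 300000 / 175 ms
= 1714.3 ms


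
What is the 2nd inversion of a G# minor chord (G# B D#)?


Reasoning:
Root position: G# B D#
2nd inversion: move root and 3rd up an octave
Bass note: D#
Notes (bottom to top) = D# G# B


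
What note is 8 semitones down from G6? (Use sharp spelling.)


Reasoning:
G6: chromatic position 7 in octave 6 → absolute = 6×12 + 7 = 79
Transpose down 8: 79 - 8 = 71
71 = 5×12 + 11 → B in octave 5
Result = B5


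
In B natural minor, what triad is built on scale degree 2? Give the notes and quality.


B natural minor scale: B C# D E F# G A
Diatonic triad on degree 2 stacks scale notes 2, 4, 6: C# E G
C#→E = 3 semitones; C#→G = 6 semitones → diminished triad
= C# E G (diminished)


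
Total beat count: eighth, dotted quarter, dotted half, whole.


Working:
Beat values:
  eighth = 0.5 beats
  dotted quarter = 1.5 beats
  dotted half = 3 beats
  whole = 4 beats
Sum = 0.5 + 1.5 + 3 + 4
= 9 beats


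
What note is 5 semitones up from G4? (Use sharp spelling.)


Working:
G4: chromatic position 7 in octave 4 → absolute = 4×12 + 7 = 55
Transpose up 5: 55 + 5 = 60
60 = 5×12 + 0 → C in octave 5
Result = C5


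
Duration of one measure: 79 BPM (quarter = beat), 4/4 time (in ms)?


Let's work it out.
Quarter-note beat duration = 60000 / 79 ms
Beats per measure (4/4) = 4
One measure = 4 × 60000 / 79 = 240000 / 79 ms
= 3038.0 ms


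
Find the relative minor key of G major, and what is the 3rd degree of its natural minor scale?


Step by step:
The relative minor shares the major's key signature and starts on its 6th degree
6th degree = a major 6th above the tonic; a major 6th above G is E
→ relative minor of G major is E minor
E natural minor scale: E F# G A B C D
= E minor; 3rd degree = G


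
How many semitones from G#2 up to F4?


Step by step:
Absolute semitone position = octave×12 + chromatic position
G#2: 2×12 + 8 = 32
F4: 4×12 + 5 = 53
Difference = 53 - 32 = 21
= 21 semitones


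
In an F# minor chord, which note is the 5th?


Minor triad = root + minor 3rd (3 semitones) + perfect 5th (7 semitones)
A triad on F# stacks thirds, so the chord tones use letter names F-A-C
Root: F#
Minor 3rd above F#: A
Perfect 5th above F#: C#
The 5th = C#


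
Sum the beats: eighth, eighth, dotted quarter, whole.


Beat values:
  eighth = 0.5 beats
  eighth = 0.5 beats
  dotted quarter = 1.5 beats
  whole = 4 beats
Sum = 0.5 + 0.5 + 1.5 + 4
= 6.5 beats


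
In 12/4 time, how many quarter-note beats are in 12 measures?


Step by step:
Time signature 12/4: the bottom number 4 means the quarter note gets one count
The top number 12 means 12 quarter-note beats per measure
Total = 12 × 12 measures
= 144 quarter-note beats


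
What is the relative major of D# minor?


The relative major shares the key signature and is a minor 3rd above the minor tonic
A minor 3rd above D# is F#
→ relative major of D# minor is F# major
= F# major


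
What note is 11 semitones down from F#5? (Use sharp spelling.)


F#5: chromatic position 6 in octave 5 → absolute = 5×12 + 6 = 66
Transpose down 11: 66 - 11 = 55
55 = 4×12 + 7 → G in octave 4
Result = G4


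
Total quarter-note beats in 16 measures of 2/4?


Solution.
Time signature 2/4: the bottom number 4 means the quarter note gets one count
The top number 2 means 2 quarter-note beats per measure
Total = 2 × 16 measures
= 32 quarter-note beats


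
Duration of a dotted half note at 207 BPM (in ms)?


Working:
One quarter-note beat = 60000 / BPM = 60000 / 207 ms
Dotted half note = 3 × quarter note
Duration = 3 × 60000 / 207 = 180000 / 207
= 869.6 ms


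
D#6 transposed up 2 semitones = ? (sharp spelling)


Step by step:
D#6: chromatic position 3 in octave 6 → absolute = 6×12 + 3 = 75
Transpose up 2: 75 + 2 = 77
77 = 6×12 + 5 → F in octave 6
Result = F6


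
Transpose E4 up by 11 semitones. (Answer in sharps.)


Working:
E4: chromatic position 4 in octave 4 → absolute = 4×12 + 4 = 52
Transpose up 11: 52 + 11 = 63
63 = 5×12 + 3 → D# in octave 5
Result = D#5


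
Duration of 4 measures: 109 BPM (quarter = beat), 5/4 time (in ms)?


Step by step:
Quarter-note beat duration = 60000 / 109 ms
Beats per measure (5/4) = 5
One measure = 5 × 60000 / 109 = 300000 / 109 ms
4 measures = 4 × 300000 / 109 = 1200000 / 109
= 11009.2 ms


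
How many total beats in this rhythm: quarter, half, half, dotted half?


Solution.
Beat values:
  quarter = 1 beat
  half = 2 beats
  half = 2 beats
  dotted half = 3 beats
Sum = 1 + 2 + 2 + 3
= 8 beats


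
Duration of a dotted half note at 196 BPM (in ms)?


Working:
One quarter-note beat = 60000 / BPM = 60000 / 196 ms
Dotted half note = 3 × quarter note
Duration = 3 × 60000 / 196 = 180000 / 196
= 918.4 ms


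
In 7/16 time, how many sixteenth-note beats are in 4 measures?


Time signature 7/16: the bottom number 16 means the sixteenth note gets one count
The top number 7 means 7 sixteenth-note beats per measure
Total = 7 × 4 measures
= 28 sixteenth-note beats


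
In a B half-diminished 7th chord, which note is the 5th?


Solution.
Half-diminished 7th chord = root + minor 3rd + diminished 5th + minor 7th
Seventh chords stack in thirds, so the letter names are B-D-F-A
Root: B
Minor 3rd above B: D
Diminished 5th above B: F
Minor 7th above B: A
The 5th = F


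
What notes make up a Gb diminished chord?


Solution.
Diminished triad = root + minor 3rd (3 semitones) + diminished 5th (6 semitones)
A triad on Gb stacks thirds, so the chord tones use letter names G-B-D
Root: Gb
Minor 3rd above Gb: Bbb
Diminished 5th above Gb: Dbb
Chord = Gb Bbb Dbb


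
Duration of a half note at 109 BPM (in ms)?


Solution.
One quarter-note beat = 60000 / BPM = 60000 / 109 ms
Half note = 2 × quarter note
Duration = 2 × 60000 / 109 = 120000 / 109
= 1100.9 ms


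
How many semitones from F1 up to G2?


Step by step:
Absolute semitone position = octave×12 + chromatic position
F1: 1×12 + 5 = 17
G2: 2×12 + 7 = 31
Difference = 31 - 17 = 14
= 14 semitones


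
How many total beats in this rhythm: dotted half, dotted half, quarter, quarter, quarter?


Step by step:
Beat values:
  dotted half = 3 beats
  dotted half = 3 beats
  quarter = 1 beat
  quarter = 1 beat
  quarter = 1 beat
Sum = 3 + 3 + 1 + 1 + 1
= 9 beats


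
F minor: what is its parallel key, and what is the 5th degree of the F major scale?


Solution.
Parallel keys share the same tonic but differ in mode
F minor → parallel is F major
F major scale: F G A Bb C D E
= F major; 5th degree = C


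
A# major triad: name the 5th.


Major triad = root + major 3rd (4 semitones) + perfect 5th (7 semitones)
A triad on A# stacks thirds, so the chord tones use letter names A-C-E
Root: A#
Major 3rd above A#: C##
Perfect 5th above A#: E#
The 5th = E#
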